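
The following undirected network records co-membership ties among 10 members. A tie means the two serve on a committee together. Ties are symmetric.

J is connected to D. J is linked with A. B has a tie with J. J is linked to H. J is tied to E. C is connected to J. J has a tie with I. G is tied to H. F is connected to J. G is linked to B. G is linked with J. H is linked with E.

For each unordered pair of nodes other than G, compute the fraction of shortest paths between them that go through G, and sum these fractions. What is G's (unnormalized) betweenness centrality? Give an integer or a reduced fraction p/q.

1/2

Pairs whose geodesics pass through G — B–H: 1/2.
All other pairs contribute 0.
Summing the contributions gives betweenness(G) = 1/2.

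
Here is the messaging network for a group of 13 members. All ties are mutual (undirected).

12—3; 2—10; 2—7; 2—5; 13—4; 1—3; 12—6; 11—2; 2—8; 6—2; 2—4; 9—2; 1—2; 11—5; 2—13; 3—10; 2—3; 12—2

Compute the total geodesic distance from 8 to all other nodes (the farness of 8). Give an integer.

Distances from 8: 1:2, 2:1, 3:2, 4:2, 5:2, 6:2, 7:2, 9:2, 10:2, 11:2, 12:2, 13:2.
Sum = 2 + 1 + 2 + 2 + 2 + 2 + 2 + 2 + 2 + 2 + 2 + 2 = 23.

23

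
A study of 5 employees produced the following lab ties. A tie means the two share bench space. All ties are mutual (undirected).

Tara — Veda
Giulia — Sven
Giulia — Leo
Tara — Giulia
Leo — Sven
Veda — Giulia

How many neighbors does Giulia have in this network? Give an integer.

Giulia is directly tied to Leo, Sven, Tara, and Veda. That is 4 neighbors, so the degree of Giulia is 4.

4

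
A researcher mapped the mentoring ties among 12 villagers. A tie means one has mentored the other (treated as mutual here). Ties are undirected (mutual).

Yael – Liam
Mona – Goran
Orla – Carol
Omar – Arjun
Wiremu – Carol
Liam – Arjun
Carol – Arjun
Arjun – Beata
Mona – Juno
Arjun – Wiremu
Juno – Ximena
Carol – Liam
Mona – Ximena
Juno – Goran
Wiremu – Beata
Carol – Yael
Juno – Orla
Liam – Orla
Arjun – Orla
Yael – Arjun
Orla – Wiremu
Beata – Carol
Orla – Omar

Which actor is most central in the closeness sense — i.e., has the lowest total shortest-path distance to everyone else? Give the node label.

Farness (sum of distances to all others) for each node — Arjun:18, Beata:26, Carol:19, Goran:29, Juno:20, Liam:21, Mona:28, Omar:23, Orla:16, Wiremu:21, Ximena:29, Yael:26.
The smallest farness is 16, for Orla, so Orla has the highest closeness.

Orla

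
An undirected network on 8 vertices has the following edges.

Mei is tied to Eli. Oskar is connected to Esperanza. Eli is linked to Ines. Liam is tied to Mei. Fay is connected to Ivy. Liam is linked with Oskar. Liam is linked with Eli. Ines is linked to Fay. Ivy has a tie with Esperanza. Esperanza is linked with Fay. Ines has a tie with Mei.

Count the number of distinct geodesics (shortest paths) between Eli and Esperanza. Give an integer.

2

The shortest distance is 3. The length-3 paths are: Eli–Liam–Oskar–Esperanza; Eli–Ines–Fay–Esperanza.
That gives 2 distinct shortest paths.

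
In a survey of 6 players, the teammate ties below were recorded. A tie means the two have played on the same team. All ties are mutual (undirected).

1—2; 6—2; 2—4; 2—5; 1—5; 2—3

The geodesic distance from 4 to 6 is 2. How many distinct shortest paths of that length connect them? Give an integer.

1

The shortest distance is 2, and the only length-2 path is 4–2–6. So there is exactly 1 shortest path.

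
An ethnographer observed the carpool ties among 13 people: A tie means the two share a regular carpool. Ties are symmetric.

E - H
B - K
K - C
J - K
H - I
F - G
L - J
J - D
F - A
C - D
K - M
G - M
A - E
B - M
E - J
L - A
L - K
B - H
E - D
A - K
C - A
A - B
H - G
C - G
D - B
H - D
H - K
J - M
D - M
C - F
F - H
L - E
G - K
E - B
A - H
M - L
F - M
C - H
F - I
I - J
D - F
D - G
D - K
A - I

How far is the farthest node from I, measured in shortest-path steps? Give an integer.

Distances from I: A:1, B:2, C:2, D:2, E:2, F:1, G:2, H:1, J:1, K:2, L:2, M:2.
The largest is 2 (to E, K, B, C, D, G, L, and M), so the eccentricity of I is 2.

2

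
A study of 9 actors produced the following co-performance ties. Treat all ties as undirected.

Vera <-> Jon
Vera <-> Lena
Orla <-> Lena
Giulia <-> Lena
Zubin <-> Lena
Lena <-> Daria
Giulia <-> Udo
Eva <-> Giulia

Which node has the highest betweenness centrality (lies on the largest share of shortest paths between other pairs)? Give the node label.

Unnormalized betweenness of each node: Daria:0, Eva:0, Giulia:13, Jon:0, Lena:24, Orla:0, Udo:0, Vera:7, Zubin:0.
Lena has the largest value, 24, making it the main broker — the node through which the most shortest paths run.

Lena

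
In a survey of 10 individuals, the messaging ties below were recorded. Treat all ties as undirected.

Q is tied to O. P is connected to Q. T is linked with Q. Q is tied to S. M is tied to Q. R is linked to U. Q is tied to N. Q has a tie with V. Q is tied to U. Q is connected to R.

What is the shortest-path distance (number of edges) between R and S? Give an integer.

One shortest route is R – Q – S, which uses 2 edges, and R and S are not directly tied, so nothing shorter exists. So d(R,S) = 2.

2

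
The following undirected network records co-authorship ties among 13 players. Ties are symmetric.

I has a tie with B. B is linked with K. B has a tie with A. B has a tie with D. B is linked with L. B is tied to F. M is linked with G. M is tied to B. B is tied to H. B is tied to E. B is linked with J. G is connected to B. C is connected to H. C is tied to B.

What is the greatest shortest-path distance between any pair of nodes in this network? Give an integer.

2

Eccentricity of each node (its greatest distance to any other): A:2, B:1, C:2, D:2, E:2, F:2, G:2, H:2, I:2, J:2, K:2, L:2, M:2.
The maximum eccentricity is 2, realized for instance by the pair K–F via K – B – F. So the diameter is 2.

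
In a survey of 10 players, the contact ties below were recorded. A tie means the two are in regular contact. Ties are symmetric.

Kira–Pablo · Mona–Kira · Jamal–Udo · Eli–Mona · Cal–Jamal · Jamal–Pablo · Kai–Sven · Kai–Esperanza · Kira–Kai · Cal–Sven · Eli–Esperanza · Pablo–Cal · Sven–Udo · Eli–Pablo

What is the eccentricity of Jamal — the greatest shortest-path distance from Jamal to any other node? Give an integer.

3

Distances from Jamal: Cal:1, Eli:2, Esperanza:3, Kai:3, Kira:2, Mona:3, Pablo:1, Sven:2, Udo:1.
The largest is 3 (to Kai, Esperanza, and Mona), so the eccentricity of Jamal is 3.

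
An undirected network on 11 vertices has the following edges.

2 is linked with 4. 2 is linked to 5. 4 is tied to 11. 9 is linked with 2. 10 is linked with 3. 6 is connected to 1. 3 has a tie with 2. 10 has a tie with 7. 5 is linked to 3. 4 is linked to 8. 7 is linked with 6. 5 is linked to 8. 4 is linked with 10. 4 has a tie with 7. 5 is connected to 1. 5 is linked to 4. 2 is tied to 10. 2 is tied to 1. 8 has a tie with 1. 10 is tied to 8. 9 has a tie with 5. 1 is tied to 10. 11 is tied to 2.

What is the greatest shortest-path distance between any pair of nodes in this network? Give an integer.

3

Eccentricity of each node (its greatest distance to any other): 1:2, 2:2, 3:3, 4:2, 5:2, 6:3, 7:3, 8:2, 9:3, 10:2, 11:3.
The maximum eccentricity is 3, realized for instance by the pair 7–9 via 7 – 4 – 5 – 9. So the diameter is 3.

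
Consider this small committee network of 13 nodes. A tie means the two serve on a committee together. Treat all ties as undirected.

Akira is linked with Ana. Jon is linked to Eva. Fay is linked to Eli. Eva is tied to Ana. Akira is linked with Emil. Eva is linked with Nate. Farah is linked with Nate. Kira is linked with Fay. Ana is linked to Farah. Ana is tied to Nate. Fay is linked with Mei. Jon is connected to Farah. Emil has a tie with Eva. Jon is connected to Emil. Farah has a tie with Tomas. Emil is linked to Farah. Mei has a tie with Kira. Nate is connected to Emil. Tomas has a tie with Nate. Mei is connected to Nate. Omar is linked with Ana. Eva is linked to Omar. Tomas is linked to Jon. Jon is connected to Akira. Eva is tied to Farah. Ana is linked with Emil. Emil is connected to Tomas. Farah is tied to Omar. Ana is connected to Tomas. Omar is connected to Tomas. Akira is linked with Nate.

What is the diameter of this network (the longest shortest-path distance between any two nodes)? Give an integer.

5

Eccentricity of each node (its greatest distance to any other): Akira:4, Ana:4, Eli:5, Emil:4, Eva:4, Farah:4, Fay:4, Jon:5, Kira:4, Mei:3, Nate:3, Omar:5, Tomas:4.
The maximum eccentricity is 5, realized for instance by the pair Omar–Eli via Omar – Eva – Nate – Mei – Fay – Eli. So the diameter is 5.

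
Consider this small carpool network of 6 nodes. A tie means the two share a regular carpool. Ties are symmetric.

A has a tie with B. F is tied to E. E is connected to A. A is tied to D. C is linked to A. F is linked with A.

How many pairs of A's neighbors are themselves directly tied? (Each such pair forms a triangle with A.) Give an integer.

1

A's neighbors: B, C, D, E, and F.
Neighbor pairs that are themselves tied: A–E–F. Each forms one triangle with A, for 1 in total.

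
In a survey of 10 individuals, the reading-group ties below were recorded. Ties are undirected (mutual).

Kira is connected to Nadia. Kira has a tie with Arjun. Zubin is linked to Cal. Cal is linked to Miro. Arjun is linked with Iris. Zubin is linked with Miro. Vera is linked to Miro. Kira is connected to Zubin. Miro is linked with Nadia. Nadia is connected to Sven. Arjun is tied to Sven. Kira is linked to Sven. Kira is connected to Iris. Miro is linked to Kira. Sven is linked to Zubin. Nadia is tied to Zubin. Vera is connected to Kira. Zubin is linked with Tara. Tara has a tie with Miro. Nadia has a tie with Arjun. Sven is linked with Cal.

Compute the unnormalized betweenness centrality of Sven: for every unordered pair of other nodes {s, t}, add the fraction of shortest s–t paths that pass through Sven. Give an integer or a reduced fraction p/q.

Pairs whose geodesics pass through Sven — Cal–Iris: 2/4; Cal–Arjun: 1; Cal–Nadia: 1/3; Cal–Kira: 1/3; Arjun–Tara: 1/5; Arjun–Zubin: 1/3.
All other pairs contribute 0.
Summing the contributions gives betweenness(Sven) = 27/10.

27/10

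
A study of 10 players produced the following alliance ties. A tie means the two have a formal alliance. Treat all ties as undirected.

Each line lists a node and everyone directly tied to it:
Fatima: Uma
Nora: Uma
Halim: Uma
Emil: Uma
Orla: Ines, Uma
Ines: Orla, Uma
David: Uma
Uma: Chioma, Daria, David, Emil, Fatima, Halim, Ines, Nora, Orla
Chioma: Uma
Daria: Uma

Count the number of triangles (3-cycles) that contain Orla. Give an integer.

1

Orla's neighbors: Ines and Uma.
Neighbor pairs that are themselves tied: Orla–Ines–Uma. Each forms one triangle with Orla, for 1 in total.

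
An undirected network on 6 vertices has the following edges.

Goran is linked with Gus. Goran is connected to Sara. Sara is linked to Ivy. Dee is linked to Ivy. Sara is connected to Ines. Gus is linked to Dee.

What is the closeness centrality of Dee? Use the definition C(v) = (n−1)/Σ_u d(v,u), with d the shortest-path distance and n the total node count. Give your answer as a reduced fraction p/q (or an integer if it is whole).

Distances from Dee: Goran:2, Gus:1, Ines:3, Ivy:1, Sara:2. Sum = 9.
n = 6, so closeness = 5/9.

5/9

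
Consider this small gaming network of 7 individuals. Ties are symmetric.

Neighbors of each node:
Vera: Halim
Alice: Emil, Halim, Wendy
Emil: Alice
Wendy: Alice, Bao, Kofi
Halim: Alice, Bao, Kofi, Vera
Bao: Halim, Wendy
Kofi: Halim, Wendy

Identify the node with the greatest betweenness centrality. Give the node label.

Halim

Unnormalized betweenness of each node: Alice:17/3, Bao:2/3, Emil:0, Halim:15/2, Kofi:2/3, Vera:0, Wendy:5/2.
Halim has the largest value, 15/2, making it the main broker — the node through which the most shortest paths run.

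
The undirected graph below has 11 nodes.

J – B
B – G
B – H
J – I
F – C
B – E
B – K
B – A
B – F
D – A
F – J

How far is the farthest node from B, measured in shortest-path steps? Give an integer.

Distances from B: A:1, C:2, D:2, E:1, F:1, G:1, H:1, I:2, J:1, K:1.
The largest is 2 (to D, C, and I), so the eccentricity of B is 2.

2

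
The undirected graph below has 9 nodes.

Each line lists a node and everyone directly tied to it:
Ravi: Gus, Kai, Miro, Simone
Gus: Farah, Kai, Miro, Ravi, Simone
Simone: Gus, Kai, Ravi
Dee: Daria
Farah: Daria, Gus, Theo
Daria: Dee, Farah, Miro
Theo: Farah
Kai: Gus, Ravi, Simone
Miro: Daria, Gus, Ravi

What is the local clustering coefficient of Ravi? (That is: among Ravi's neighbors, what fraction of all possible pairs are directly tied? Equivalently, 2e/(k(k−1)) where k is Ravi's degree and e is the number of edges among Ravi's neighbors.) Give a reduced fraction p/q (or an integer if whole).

2/3

Ravi's neighbors: Gus, Kai, Miro, and Simone (k = 4).
Possible neighbor pairs: C(4,2) = 6. Edges among them: Gus–Kai, Gus–Miro, Gus–Simone, Kai–Simone → e = 4.
Clustering(Ravi) = 4/6 = 2/3.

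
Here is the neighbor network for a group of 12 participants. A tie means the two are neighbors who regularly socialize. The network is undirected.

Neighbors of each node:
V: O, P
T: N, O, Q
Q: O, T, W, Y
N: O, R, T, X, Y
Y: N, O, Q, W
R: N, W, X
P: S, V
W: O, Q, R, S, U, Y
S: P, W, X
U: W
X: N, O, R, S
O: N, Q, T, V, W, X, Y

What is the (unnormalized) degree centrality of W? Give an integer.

6

W is directly tied to O, Q, R, S, U, and Y. That is 6 neighbors, so the degree of W is 6.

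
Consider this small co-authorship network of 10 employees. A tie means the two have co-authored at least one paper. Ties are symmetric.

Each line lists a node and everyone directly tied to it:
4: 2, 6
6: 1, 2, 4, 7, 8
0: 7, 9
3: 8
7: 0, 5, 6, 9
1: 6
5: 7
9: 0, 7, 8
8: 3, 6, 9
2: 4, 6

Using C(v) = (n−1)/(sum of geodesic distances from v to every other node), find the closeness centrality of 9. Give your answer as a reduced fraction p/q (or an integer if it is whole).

Distances from 9: 0:1, 1:3, 2:3, 3:2, 4:3, 5:2, 6:2, 7:1, 8:1. Sum = 18.
n = 10, so closeness = 9/18 = 1/2.

1/2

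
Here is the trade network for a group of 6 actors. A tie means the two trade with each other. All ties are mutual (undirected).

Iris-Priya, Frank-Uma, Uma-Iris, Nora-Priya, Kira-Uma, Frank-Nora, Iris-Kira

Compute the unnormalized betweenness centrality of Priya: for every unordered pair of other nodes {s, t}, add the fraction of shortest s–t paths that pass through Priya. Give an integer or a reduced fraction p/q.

Pairs whose geodesics pass through Priya — Nora–Iris: 1; Nora–Kira: 1/2.
All other pairs contribute 0.
Summing the contributions gives betweenness(Priya) = 3/2.

3/2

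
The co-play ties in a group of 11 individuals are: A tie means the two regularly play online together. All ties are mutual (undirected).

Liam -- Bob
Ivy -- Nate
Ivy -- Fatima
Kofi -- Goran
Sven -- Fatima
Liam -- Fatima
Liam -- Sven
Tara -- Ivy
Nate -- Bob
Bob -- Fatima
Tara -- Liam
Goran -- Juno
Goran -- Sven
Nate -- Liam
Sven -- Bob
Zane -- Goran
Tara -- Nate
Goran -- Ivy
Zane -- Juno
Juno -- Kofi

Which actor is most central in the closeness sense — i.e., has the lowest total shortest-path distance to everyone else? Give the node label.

Farness (sum of distances to all others) for each node — Bob:19, Fatima:19, Goran:15, Ivy:16, Juno:22, Kofi:23, Liam:18, Nate:19, Sven:16, Tara:20, Zane:23.
The smallest farness is 15, for Goran, so Goran has the highest closeness.

Goran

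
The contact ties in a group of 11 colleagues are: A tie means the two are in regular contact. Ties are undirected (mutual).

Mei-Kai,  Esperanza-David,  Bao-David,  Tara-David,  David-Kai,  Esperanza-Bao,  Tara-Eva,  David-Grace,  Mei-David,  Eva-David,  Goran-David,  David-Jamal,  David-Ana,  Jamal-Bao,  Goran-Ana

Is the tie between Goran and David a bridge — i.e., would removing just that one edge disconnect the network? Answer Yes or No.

No

Even without that edge, Goran still reaches David via Goran – Ana – David, so the network stays connected. Not a bridge.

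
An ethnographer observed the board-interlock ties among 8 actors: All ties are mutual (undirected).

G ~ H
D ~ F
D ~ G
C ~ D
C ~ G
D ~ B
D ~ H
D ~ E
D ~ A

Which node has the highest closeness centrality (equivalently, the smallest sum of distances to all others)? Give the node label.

D

Farness (sum of distances to all others) for each node — A:13, B:13, C:12, D:7, E:13, F:13, G:11, H:12.
The smallest farness is 7, for D, so D has the highest closeness.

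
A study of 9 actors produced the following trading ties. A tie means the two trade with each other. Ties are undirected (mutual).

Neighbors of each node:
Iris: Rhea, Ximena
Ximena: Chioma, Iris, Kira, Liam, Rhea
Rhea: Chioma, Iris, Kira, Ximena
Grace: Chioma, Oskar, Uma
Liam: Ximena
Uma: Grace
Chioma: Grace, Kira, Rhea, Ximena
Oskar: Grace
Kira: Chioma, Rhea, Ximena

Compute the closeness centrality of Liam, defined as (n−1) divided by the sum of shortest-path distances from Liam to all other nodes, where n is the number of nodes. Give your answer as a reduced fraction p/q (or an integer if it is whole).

2/5

Distances from Liam: Chioma:2, Grace:3, Iris:2, Kira:2, Oskar:4, Rhea:2, Uma:4, Ximena:1. Sum = 20.
n = 9, so closeness = 8/20 = 2/5.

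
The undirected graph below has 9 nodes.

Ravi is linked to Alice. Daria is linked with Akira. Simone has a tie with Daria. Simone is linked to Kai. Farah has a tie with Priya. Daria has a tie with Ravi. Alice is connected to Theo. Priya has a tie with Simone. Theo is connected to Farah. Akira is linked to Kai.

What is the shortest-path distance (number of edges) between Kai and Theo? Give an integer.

4

One shortest route is Kai – Simone – Priya – Farah – Theo, which uses 4 edges, and at distance 3 from Kai we only reach {Farah, Ravi}, which does not include Theo. So d(Kai,Theo) = 4.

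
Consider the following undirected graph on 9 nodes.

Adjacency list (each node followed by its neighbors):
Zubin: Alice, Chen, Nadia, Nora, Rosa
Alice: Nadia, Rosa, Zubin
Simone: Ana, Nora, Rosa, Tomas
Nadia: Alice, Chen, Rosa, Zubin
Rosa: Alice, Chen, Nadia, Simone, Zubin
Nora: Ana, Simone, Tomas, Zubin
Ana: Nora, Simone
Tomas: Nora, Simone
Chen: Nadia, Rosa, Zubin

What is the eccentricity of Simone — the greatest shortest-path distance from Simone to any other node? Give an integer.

2

Distances from Simone: Alice:2, Ana:1, Chen:2, Nadia:2, Nora:1, Rosa:1, Tomas:1, Zubin:2.
The largest is 2 (to Chen, Alice, Nadia, and Zubin), so the eccentricity of Simone is 2.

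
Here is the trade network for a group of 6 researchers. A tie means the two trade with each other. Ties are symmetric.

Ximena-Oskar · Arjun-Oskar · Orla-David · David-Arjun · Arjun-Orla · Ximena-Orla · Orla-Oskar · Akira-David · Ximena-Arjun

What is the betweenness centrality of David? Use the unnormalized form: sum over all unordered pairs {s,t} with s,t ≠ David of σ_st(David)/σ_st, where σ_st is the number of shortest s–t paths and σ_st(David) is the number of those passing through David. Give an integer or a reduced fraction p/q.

Pairs whose geodesics pass through David — Oskar–Akira: 2/2; Orla–Akira: 1; Ximena–Akira: 2/2; Arjun–Akira: 1.
All other pairs contribute 0.
Summing the contributions gives betweenness(David) = 4.

4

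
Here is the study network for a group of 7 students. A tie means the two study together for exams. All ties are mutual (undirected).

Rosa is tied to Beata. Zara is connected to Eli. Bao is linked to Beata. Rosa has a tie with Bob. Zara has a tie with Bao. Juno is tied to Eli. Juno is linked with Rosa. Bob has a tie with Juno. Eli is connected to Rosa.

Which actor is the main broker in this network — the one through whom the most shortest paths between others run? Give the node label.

Unnormalized betweenness of each node: Bao:1, Beata:5/2, Bob:0, Eli:7/2, Juno:1, Rosa:11/2, Zara:3/2.
Rosa has the largest value, 11/2, making it the main broker — the node through which the most shortest paths run.

Rosa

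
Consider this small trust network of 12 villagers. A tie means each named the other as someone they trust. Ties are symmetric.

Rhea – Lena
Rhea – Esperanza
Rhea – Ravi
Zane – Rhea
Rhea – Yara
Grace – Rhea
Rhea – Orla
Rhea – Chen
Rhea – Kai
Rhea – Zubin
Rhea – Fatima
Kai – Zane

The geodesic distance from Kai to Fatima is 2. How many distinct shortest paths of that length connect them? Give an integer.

The shortest distance is 2, and the only length-2 path is Kai–Rhea–Fatima. So there is exactly 1 shortest path.

1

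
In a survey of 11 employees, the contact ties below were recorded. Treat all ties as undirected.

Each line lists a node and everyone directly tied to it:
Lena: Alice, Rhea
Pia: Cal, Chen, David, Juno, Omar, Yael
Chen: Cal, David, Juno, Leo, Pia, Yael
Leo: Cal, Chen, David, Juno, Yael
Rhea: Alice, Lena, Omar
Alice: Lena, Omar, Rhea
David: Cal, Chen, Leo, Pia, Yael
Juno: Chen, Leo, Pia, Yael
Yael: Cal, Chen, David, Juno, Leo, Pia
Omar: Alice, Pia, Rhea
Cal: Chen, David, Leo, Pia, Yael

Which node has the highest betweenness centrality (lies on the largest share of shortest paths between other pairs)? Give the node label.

Pia

Unnormalized betweenness of each node: Alice:4, Cal:1, Chen:3/2, David:1, Juno:1, Lena:0, Leo:1/2, Omar:21, Pia:49/2, Rhea:4, Yael:3/2.
Pia has the largest value, 49/2, making it the main broker — the node through which the most shortest paths run.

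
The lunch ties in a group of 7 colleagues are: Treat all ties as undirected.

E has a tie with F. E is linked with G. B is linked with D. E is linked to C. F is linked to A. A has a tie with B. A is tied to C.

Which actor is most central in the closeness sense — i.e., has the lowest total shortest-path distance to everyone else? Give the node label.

Farness (sum of distances to all others) for each node — A:10, B:13, C:11, D:18, E:12, F:11, G:17.
The smallest farness is 10, for A, so A has the highest closeness.

A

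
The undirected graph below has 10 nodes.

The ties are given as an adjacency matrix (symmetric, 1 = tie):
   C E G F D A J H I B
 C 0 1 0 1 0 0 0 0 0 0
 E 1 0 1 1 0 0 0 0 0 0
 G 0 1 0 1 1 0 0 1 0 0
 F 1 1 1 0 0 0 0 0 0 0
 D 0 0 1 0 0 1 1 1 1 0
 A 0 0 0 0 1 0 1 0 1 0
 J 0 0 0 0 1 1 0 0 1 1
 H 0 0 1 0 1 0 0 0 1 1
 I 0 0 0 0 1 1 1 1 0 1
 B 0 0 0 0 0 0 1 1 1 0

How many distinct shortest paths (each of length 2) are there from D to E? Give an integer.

The shortest distance is 2, and the only length-2 path is D–G–E. So there is exactly 1 shortest path.

1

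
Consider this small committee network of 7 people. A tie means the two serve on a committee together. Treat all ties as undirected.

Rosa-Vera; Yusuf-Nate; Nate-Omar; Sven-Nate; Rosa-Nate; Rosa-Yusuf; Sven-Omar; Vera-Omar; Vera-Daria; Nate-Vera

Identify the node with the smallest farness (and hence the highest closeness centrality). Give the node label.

Farness (sum of distances to all others) for each node — Daria:13, Nate:7, Omar:9, Rosa:9, Sven:11, Vera:8, Yusuf:11.
The smallest farness is 7, for Nate, so Nate has the highest closeness.

Nate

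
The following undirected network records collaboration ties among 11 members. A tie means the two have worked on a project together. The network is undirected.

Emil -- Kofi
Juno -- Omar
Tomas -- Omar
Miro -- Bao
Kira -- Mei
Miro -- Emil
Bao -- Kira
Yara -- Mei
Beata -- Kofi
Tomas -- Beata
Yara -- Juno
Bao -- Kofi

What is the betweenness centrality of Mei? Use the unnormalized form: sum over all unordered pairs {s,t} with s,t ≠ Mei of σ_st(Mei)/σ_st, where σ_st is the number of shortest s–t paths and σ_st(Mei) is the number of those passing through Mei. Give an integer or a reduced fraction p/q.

Pairs whose geodesics pass through Mei — Omar–Kira: 1; Juno–Kira: 1; Juno–Bao: 1; Juno–Miro: 1; Yara–Kira: 1; Yara–Bao: 1; Yara–Miro: 1; Yara–Emil: 2/2; Yara–Kofi: 1.
All other pairs contribute 0.
Summing the contributions gives betweenness(Mei) = 9.

9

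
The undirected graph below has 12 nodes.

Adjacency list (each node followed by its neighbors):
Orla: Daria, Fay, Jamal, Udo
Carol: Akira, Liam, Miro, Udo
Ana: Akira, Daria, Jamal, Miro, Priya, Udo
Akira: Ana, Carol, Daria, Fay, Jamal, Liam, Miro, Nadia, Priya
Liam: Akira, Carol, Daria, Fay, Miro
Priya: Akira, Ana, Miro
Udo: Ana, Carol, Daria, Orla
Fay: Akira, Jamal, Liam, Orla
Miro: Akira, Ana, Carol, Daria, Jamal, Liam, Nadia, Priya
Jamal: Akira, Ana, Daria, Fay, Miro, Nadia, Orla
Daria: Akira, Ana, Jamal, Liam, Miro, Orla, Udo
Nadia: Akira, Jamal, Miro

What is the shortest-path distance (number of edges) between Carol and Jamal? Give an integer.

2

One shortest route is Carol – Akira – Jamal, which uses 2 edges, and Carol and Jamal are not directly tied, so nothing shorter exists. So d(Carol,Jamal) = 2.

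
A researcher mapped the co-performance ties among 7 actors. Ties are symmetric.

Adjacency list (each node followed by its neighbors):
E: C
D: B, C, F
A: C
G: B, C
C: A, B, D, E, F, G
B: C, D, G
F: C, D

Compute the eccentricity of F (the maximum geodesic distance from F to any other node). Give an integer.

2

Distances from F: A:2, B:2, C:1, D:1, E:2, G:2.
The largest is 2 (to B, E, G, and A), so the eccentricity of F is 2.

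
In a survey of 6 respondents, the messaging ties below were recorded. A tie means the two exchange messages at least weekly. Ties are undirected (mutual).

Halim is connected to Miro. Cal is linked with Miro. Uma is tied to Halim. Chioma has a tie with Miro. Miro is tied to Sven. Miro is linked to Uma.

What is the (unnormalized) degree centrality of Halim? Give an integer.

Halim is directly tied to Miro and Uma. That is 2 neighbors, so the degree of Halim is 2.

2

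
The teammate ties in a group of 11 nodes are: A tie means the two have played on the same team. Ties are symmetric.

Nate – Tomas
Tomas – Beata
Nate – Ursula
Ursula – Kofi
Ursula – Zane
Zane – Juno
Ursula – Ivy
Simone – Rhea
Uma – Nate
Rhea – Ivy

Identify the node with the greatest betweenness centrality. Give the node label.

Ursula

Unnormalized betweenness of each node: Beata:0, Ivy:16, Juno:0, Kofi:0, Nate:23, Rhea:9, Simone:0, Tomas:9, Uma:0, Ursula:35, Zane:9.
Ursula has the largest value, 35, making it the main broker — the node through which the most shortest paths run.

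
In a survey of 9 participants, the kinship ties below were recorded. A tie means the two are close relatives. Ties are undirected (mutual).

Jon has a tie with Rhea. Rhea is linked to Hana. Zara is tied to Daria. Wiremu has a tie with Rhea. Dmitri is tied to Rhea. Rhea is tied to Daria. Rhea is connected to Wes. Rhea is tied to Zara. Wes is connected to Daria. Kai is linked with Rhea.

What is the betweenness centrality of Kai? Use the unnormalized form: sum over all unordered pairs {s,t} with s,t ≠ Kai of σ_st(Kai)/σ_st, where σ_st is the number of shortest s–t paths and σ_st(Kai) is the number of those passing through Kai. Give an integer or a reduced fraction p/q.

No shortest path between any pair of other nodes passes through Kai.
Summing the contributions gives betweenness(Kai) = 0.

0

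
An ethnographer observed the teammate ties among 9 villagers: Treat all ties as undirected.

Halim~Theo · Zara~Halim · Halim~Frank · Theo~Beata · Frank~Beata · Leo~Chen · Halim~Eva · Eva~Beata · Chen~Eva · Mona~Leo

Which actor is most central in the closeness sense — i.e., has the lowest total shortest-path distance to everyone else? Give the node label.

Farness (sum of distances to all others) for each node — Beata:17, Chen:17, Eva:14, Frank:20, Halim:15, Leo:22, Mona:29, Theo:20, Zara:22.
The smallest farness is 14, for Eva, so Eva has the highest closeness.

Eva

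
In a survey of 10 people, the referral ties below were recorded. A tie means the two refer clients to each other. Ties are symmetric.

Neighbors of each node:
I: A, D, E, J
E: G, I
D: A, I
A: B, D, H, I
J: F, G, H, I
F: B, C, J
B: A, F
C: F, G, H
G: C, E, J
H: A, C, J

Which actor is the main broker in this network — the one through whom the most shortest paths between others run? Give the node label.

Unnormalized betweenness of each node: A:149/20, B:3/2, C:17/6, D:0, E:29/20, F:53/15, G:17/5, H:56/15, I:47/6, J:109/15.
I has the largest value, 47/6, making it the main broker — the node through which the most shortest paths run.

I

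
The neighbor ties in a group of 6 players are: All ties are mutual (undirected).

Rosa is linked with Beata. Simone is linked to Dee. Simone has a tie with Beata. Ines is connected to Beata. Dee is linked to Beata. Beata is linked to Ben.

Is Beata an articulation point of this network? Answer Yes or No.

Removing Beata leaves {Ines} with no path to {Dee and Simone}, so the network splits into 4 components. Beata is a cut vertex.

Yes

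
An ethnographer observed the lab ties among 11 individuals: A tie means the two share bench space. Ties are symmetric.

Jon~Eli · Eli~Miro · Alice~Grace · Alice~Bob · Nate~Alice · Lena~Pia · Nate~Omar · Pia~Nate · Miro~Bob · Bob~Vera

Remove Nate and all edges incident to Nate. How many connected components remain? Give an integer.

3

Without Nate, the remaining ties split the others into: {Alice, Bob, Eli, Grace, Jon, Miro, Vera}; {Omar}; {Lena, Pia}.
That's 3 separate components.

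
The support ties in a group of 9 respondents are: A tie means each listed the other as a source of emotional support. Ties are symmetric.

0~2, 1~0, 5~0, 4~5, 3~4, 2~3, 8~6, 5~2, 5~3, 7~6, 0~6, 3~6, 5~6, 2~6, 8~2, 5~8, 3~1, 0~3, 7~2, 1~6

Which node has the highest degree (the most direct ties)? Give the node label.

Degrees — 0:5, 1:3, 2:6, 3:6, 4:2, 5:6, 6:7, 7:2, 8:3.
The maximum is 7, attained only by 6.

6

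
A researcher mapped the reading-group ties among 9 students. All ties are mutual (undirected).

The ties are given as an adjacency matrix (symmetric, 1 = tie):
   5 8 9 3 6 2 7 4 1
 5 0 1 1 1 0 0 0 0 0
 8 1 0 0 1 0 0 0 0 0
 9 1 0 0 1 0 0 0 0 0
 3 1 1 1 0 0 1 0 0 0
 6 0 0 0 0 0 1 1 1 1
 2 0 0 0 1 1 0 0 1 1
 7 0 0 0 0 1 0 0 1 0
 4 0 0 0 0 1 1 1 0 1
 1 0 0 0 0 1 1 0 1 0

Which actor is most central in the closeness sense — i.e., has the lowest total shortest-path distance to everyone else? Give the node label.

Farness (sum of distances to all others) for each node — 1:16, 2:12, 3:13, 4:15, 5:18, 6:15, 7:21, 8:19, 9:19.
The smallest farness is 12, for 2, so 2 has the highest closeness.

2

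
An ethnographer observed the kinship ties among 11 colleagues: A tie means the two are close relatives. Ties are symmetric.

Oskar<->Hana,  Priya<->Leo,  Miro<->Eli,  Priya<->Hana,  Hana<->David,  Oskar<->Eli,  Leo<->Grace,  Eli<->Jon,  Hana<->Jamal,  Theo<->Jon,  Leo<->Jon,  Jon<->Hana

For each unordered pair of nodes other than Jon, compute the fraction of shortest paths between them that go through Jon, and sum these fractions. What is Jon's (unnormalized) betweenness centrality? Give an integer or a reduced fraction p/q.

65/3

Pairs whose geodesics pass through Jon — Jamal–Theo: 1; Jamal–Leo: 1/2; Jamal–Eli: 1/2; Jamal–Miro: 1/2; Jamal–Grace: 1/2; Priya–Theo: 2/2; Priya–Eli: 2/3; Priya–Miro: 2/3; Hana–Theo: 1; Hana–Leo: 1/2; Hana–Eli: 1/2; Hana–Miro: 1/2; Hana–Grace: 1/2; Theo–Oskar: 2/2 … (+15 more pairs).
All other pairs contribute 0.
Summing the contributions gives betweenness(Jon) = 65/3.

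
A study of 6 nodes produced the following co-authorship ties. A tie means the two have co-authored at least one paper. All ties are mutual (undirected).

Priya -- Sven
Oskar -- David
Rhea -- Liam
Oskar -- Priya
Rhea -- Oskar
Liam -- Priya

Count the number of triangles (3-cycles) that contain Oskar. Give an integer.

Oskar's neighbors are David, Priya, and Rhea, but none of them are tied to each other, so no triangle contains Oskar.

0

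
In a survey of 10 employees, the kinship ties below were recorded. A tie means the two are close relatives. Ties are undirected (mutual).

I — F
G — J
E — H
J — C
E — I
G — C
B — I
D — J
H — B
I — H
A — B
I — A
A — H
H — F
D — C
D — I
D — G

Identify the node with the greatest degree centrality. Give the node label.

I

Degrees — A:3, B:3, C:3, D:4, E:2, F:2, G:3, H:5, I:6, J:3.
The maximum is 6, attained only by I.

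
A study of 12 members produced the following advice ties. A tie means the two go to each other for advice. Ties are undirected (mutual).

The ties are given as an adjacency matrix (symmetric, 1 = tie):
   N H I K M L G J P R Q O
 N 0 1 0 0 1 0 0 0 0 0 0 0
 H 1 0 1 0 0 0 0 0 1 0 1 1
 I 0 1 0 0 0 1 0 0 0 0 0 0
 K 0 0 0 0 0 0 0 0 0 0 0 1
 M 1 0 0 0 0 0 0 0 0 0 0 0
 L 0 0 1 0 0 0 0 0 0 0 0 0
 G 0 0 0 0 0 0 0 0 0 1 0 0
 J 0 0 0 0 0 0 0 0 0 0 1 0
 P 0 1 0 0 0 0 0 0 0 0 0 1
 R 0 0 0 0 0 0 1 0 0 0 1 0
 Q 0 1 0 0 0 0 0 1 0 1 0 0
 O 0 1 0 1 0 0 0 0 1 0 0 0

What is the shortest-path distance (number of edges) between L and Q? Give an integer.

One shortest route is L – I – H – Q, which uses 3 edges, and at distance 2 from L we only reach {H}, which does not include Q. So d(L,Q) = 3.

3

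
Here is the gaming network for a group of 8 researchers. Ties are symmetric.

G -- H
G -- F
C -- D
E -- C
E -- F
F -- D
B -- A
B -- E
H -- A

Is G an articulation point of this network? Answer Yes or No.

No

Even without G, every remaining node can still reach every other (the residual graph is connected), so G is not a cut vertex.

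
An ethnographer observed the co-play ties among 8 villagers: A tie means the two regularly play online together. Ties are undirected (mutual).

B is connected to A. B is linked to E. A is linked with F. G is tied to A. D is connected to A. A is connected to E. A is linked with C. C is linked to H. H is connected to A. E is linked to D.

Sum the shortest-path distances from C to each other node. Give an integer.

Distances from C: A:1, B:2, D:2, E:2, F:2, G:2, H:1.
Sum = 1 + 2 + 2 + 2 + 2 + 2 + 1 = 12.

12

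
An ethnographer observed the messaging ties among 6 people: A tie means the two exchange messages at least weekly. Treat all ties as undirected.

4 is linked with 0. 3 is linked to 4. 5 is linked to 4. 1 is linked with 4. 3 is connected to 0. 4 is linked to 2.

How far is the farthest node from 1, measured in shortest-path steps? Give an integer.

Distances from 1: 0:2, 2:2, 3:2, 4:1, 5:2.
The largest is 2 (to 0, 2, 5, and 3), so the eccentricity of 1 is 2.

2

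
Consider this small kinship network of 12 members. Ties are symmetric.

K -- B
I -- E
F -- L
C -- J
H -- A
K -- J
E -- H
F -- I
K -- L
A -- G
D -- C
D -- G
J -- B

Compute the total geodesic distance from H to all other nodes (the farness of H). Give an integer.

Distances from H: A:1, B:6, C:4, D:3, E:1, F:3, G:2, I:2, J:5, K:5, L:4.
Sum = 1 + 6 + 4 + 3 + 1 + 3 + 2 + 2 + 5 + 5 + 4 = 36.

36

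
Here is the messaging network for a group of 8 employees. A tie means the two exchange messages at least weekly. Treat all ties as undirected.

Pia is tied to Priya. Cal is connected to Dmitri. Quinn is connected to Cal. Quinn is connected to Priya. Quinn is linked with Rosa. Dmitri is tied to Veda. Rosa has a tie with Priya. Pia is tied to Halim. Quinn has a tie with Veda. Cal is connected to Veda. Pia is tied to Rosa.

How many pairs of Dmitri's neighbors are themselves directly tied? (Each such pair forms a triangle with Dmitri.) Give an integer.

Dmitri's neighbors: Cal and Veda.
Neighbor pairs that are themselves tied: Dmitri–Cal–Veda. Each forms one triangle with Dmitri, for 1 in total.

1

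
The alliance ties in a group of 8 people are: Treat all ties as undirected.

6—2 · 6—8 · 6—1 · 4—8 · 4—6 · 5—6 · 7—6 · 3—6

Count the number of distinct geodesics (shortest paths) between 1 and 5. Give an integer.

1

The shortest distance is 2, and the only length-2 path is 1–6–5. So there is exactly 1 shortest path.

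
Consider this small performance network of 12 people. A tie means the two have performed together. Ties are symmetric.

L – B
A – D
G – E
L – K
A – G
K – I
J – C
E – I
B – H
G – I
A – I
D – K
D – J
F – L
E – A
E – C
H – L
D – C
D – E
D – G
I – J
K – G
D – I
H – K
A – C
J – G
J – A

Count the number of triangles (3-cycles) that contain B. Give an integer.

B's neighbors: H and L.
Neighbor pairs that are themselves tied: B–H–L. Each forms one triangle with B, for 1 in total.

1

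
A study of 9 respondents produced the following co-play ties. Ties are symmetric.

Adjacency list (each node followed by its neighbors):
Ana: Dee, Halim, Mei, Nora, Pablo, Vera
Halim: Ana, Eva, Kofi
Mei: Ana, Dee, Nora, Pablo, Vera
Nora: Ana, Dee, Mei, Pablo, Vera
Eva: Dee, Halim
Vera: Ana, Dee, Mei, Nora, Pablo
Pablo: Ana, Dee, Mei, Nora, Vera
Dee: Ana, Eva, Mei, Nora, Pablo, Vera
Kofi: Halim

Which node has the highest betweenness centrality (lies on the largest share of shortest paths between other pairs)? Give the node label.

Unnormalized betweenness of each node: Ana:9, Dee:9/2, Eva:1, Halim:15/2, Kofi:0, Mei:0, Nora:0, Pablo:0, Vera:0.
Ana has the largest value, 9, making it the main broker — the node through which the most shortest paths run.

Ana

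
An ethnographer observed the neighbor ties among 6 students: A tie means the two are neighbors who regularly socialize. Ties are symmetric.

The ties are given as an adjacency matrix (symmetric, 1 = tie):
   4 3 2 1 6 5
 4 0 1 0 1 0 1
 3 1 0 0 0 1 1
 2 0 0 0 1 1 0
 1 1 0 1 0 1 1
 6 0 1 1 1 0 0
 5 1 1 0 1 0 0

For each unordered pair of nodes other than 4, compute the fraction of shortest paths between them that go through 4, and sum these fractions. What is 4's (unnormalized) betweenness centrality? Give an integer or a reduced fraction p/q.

1/3

Pairs whose geodesics pass through 4 — 3–1: 1/3.
All other pairs contribute 0.
Summing the contributions gives betweenness(4) = 1/3.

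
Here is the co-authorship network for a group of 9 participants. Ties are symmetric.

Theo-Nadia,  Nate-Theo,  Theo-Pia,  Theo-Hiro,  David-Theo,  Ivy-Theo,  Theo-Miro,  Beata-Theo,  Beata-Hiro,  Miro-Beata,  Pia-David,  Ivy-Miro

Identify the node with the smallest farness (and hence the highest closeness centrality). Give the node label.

Theo

Farness (sum of distances to all others) for each node — Beata:13, David:14, Hiro:14, Ivy:14, Miro:13, Nadia:15, Nate:15, Pia:14, Theo:8.
The smallest farness is 8, for Theo, so Theo has the highest closeness.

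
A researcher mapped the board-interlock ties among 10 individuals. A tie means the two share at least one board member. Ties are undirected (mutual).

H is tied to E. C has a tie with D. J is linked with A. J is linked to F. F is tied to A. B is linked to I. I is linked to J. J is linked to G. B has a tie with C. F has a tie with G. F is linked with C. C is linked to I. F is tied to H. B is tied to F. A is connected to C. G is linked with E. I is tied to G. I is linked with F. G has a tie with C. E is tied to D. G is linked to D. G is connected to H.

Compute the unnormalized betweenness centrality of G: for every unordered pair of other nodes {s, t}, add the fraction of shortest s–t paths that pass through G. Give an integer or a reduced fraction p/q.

Pairs whose geodesics pass through G — H–I: 1/2; H–D: 1/2; H–J: 1/2; H–C: 1/2; A–E: 3/5; I–E: 1; I–D: 1/2; F–E: 1/2; F–D: 1/2; E–J: 1; E–B: 3/5; E–C: 1/2; D–J: 1; J–C: 1/4.
All other pairs contribute 0.
Summing the contributions gives betweenness(G) = 169/20.

169/20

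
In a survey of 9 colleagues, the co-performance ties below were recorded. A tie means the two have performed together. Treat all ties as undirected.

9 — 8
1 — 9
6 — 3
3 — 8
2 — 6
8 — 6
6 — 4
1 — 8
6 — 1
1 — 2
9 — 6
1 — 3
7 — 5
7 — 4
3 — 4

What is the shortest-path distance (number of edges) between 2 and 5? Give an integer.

4

One shortest route is 2 – 6 – 4 – 7 – 5, which uses 4 edges, and at distance 3 from 2 we only reach {7}, which does not include 5. So d(2,5) = 4.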